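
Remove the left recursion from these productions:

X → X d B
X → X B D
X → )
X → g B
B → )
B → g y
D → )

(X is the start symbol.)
X is directly left-recursive. The standard transformation for
  A → A α₁ | ... | A α_m | β₁ | ... | β_n
is
  A  → β₁ A' | ... | β_n A'
  A' → α₁ A' | ... | α_m A' | ε

X → ) becomes X → ) X'
X → g B becomes X → g B X'
X → X d B becomes X' → d B X'
X → X B D becomes X' → B D X'
Add X' → ε

Productions for other non-terminals are unchanged:
  B → )
  B → g y
  D → )

Resulting grammar:
X → ) X'
X → g B X'
X' → d B X'
X' → B D X'
X' → ε
B → )
B → g y
D → )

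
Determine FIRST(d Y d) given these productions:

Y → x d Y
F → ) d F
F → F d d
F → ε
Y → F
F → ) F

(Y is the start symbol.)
To compute FIRST(d Y d), process the symbols left to right:
Symbol d is a terminal. Add 'd' and stop.
FIRST(d Y d) = { 'd' }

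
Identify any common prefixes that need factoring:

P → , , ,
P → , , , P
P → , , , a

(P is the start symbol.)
Yes, P has productions with common prefix ', , ,'

Left-factoring is needed when two productions for the same non-terminal
share a common prefix on the right-hand side.

Productions for P:
  P → , , ,
  P → , , , P
  P → , , , a

Found common prefix ', , ,' in productions for P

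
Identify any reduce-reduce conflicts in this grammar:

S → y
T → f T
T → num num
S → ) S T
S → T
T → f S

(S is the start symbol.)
Yes — I9: [S → T .] vs [T → f T .]

A reduce-reduce conflict occurs when an LR(0) state has two complete items [A → α .] and [B → β .] — both call for a reduction, and with no lookahead the parser cannot choose between them.

Augment with S' → S and build the canonical LR(0) collection (I0 = CLOSURE({[S' → . S]}), then GOTO on every symbol after a dot until no new states appear). It has 12 states:
  I0: { [S → . ) S T], [S → . T], [S → . y], [S' → . S], [T → . f S], [T → . f T], [T → . num num] }  — shift
  I1: { [S → ) . S T], [S → . ) S T], [S → . T], [S → . y], [T → . f S], [T → . f T], [T → . num num] }  — shift
  I2: { [S' → S .] }  — accept
  I3: { [S → T .] }  — reduce
  I4: { [S → . ) S T], [S → . T], [S → . y], [T → . f S], [T → . f T], [T → . num num], [T → f . S], [T → f . T] }  — shift
  I5: { [T → num . num] }  — shift
  I6: { [S → y .] }  — reduce
  I7: { [T → num num .] }  — reduce
  I8: { [T → f S .] }  — reduce
  I9: { [S → T .], [T → f T .] }  — 2 reduces
  I10: { [S → ) S . T], [T → . f S], [T → . f T], [T → . num num] }  — shift
  I11: { [S → ) S T .] }  — reduce

I9 contains complete items [S → T .], [T → f T .] — reduce-reduce conflict.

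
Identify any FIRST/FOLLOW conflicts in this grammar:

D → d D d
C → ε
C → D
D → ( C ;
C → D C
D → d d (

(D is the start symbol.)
A FIRST/FOLLOW conflict occurs when a non-terminal N has a nullable alternative N → β (β ⇒* ε) and another alternative N → α with FIRST(α) ∩ FOLLOW(N) ≠ ∅: on such a lookahead the parser cannot decide between expanding α and letting N vanish via β.

Nullable non-terminals: C.
FIRST sets used below: FIRST(D) = { '(', 'd' }

C: nullable alternative(s) C → ε; FOLLOW(C) = { ';' }
  C → ε: FIRST \ {ε} = { } — this is the only nullable alternative, skip
  C → D: FIRST \ {ε} = { '(', 'd' } — disjoint from FOLLOW(C)
  C → D C: FIRST \ {ε} = { '(', 'd' } — disjoint from FOLLOW(C)

D has no nullable alternative, so no FIRST/FOLLOW check is needed there.

No FIRST/FOLLOW conflicts found.

Answer: No FIRST/FOLLOW conflicts.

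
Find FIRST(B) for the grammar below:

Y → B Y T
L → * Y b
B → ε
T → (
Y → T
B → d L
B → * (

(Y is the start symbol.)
{ '*', 'd', ε }

From B → ε:
  - ε-production, so ε ∈ FIRST(B)
From B → d L:
  - d is a terminal: add 'd' and stop
From B → * (:
  - '*' is a terminal: add '*' and stop

Collecting: FIRST(B) = { '*', 'd', ε }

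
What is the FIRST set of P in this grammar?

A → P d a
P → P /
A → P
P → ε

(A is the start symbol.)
{ '/', ε }

To compute FIRST(P), examine every production with P on the left-hand side, reading each right-hand side left to right until a non-nullable symbol is reached.

From P → P /:
  - P is the symbol being defined: contributes nothing new
    P is nullable, so continue to the next symbol
  - '/' is a terminal: add '/' and stop
From P → ε:
  - ε-production, so ε ∈ FIRST(P)

Collecting: FIRST(P) = { '/', ε }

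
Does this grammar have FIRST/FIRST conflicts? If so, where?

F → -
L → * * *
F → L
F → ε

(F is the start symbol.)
No FIRST/FIRST conflicts.

FIRST sets of the non-terminals at (or reachable through a nullable prefix from) the front of some alternative:
  FIRST(L) = { '*' }

Productions for F:
  F → -: FIRST = { '-' }
  F → L: FIRST = { '*' }
  F → ε: FIRST = { ε }
L has only one production, so no FIRST/FIRST conflict is possible there.

All alternatives of each non-terminal have pairwise disjoint FIRST sets.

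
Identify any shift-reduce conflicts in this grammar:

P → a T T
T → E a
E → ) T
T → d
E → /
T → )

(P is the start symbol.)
Augment with P' → P and build the canonical LR(0) collection (I0 = CLOSURE({[P' → . P]}), then GOTO on every symbol after a dot until no new states appear). It has 11 states:
  I0: { [P → . a T T], [P' → . P] }  — shift
  I1: { [P' → P .] }  — accept
  I2: { [E → . ) T], [E → . /], [P → a . T T], [T → . )], [T → . E a], [T → . d] }  — shift
  I3: { [E → ) . T], [E → . ) T], [E → . /], [T → ) .], [T → . )], [T → . E a], [T → . d] }  — shift, reduce
  I4: { [E → / .] }  — reduce
  I5: { [T → E . a] }  — shift
  I6: { [E → . ) T], [E → . /], [P → a T . T], [T → . )], [T → . E a], [T → . d] }  — shift
  I7: { [T → d .] }  — reduce
  I8: { [P → a T T .] }  — reduce
  I9: { [T → E a .] }  — reduce
  I10: { [E → ) T .] }  — reduce

I3 contains reduce item [T → ) .] and shift items [E → . ) T], [E → . /], [T → . )], [T → . d] — shift-reduce conflict.

Answer: Yes — I3: [T → ) .] vs [E → . ) T]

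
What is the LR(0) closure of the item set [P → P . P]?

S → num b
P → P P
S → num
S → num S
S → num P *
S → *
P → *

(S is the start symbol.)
Start with: [P → P . P]
  [P → P . P] has the dot before P: add [P → . P P], [P → . *]
No further items can be added.

CLOSURE = { [P → . *], [P → . P P], [P → P . P] }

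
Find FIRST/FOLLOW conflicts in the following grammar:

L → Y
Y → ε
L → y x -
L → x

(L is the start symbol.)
A FIRST/FOLLOW conflict occurs when a non-terminal N has a nullable alternative N → β (β ⇒* ε) and another alternative N → α with FIRST(α) ∩ FOLLOW(N) ≠ ∅: on such a lookahead the parser cannot decide between expanding α and letting N vanish via β.

Nullable non-terminals: L, Y.
FIRST sets used below: FIRST(Y) = { ε }

L: nullable alternative(s) L → Y; FOLLOW(L) = { $ }
  L → Y: FIRST \ {ε} = { } — this is the only nullable alternative, skip
  L → y x -: FIRST \ {ε} = { 'y' } — disjoint from FOLLOW(L)
  L → x: FIRST \ {ε} = { 'x' } — disjoint from FOLLOW(L)
Y has a nullable alternative but only one production, so nothing to check.

No FIRST/FOLLOW conflicts found.

Answer: No FIRST/FOLLOW conflicts.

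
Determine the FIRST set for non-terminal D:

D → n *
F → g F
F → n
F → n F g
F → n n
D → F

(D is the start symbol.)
FIRST sets of the other non-terminals involved (by the same procedure, iterated to a fixed point):
  FIRST(F) = { 'g', 'n' }

From D → n *:
  - n is a terminal: add 'n' and stop
From D → F:
  - F is a non-terminal: add FIRST(F) \ {ε} = { 'g', 'n' }
    F is not nullable, so stop

Collecting: FIRST(D) = { 'g', 'n' }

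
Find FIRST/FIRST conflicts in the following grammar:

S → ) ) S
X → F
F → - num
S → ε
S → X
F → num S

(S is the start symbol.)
No FIRST/FIRST conflicts.

A FIRST/FIRST conflict occurs when two productions N → α and N → β for the same non-terminal have FIRST(α) ∩ FIRST(β) ≠ ∅ (with ε ∈ FIRST of a nullable right-hand side, so two nullable alternatives also conflict).

FIRST sets of the non-terminals at (or reachable through a nullable prefix from) the front of some alternative:
  FIRST(X) = { '-', 'num' }

Productions for S:
  S → ) ) S: FIRST = { ')' }
  S → ε: FIRST = { ε }
  S → X: FIRST = { '-', 'num' }
Productions for F:
  F → - num: FIRST = { '-' }
  F → num S: FIRST = { 'num' }
X has only one production, so no FIRST/FIRST conflict is possible there.

All alternatives of each non-terminal have pairwise disjoint FIRST sets.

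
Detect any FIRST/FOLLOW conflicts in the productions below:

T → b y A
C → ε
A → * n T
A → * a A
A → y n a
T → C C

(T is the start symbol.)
No FIRST/FOLLOW conflicts.

A FIRST/FOLLOW conflict occurs when a non-terminal N has a nullable alternative N → β (β ⇒* ε) and another alternative N → α with FIRST(α) ∩ FOLLOW(N) ≠ ∅: on such a lookahead the parser cannot decide between expanding α and letting N vanish via β.

Nullable non-terminals: C, T.
FIRST sets used below: FIRST(C) = { ε }
C has a nullable alternative but only one production, so nothing to check.

T: nullable alternative(s) T → C C; FOLLOW(T) = { $ }
  T → b y A: FIRST \ {ε} = { 'b' } — disjoint from FOLLOW(T)
  T → C C: FIRST \ {ε} = { } — this is the only nullable alternative, skip

A has no nullable alternative, so no FIRST/FOLLOW check is needed there.

No FIRST/FOLLOW conflicts found.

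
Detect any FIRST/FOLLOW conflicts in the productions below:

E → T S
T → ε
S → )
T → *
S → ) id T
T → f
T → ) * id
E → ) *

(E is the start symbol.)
Yes. T → ')' '*' id with FOLLOW(T) on { ')' }

Nullable non-terminals: T.

T: nullable alternative(s) T → ε; FOLLOW(T) = { $, ')' }
  T → ε: FIRST \ {ε} = { } — this is the only nullable alternative, skip
  T → *: FIRST \ {ε} = { '*' } — disjoint from FOLLOW(T)
  T → f: FIRST \ {ε} = { 'f' } — disjoint from FOLLOW(T)
  T → ) * id: FIRST \ {ε} = { ')' } — overlaps FOLLOW(T) on { ')' }: CONFLICT

E, S have no nullable alternative, so no FIRST/FOLLOW check is needed there.

So the grammar has 1 FIRST/FOLLOW conflict (marked CONFLICT above).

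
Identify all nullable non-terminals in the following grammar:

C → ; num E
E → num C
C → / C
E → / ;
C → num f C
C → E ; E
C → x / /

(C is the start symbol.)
A non-terminal is nullable if it can derive ε (the empty string): either it has an ε-production, or it has a production whose right-hand side consists entirely of nullable non-terminals.

There are no ε-productions, so no non-terminal can derive ε.
No non-terminals are nullable.

Answer: None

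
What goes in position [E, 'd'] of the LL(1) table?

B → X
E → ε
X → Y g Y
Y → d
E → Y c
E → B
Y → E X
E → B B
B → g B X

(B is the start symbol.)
E → ε, E → Y c, E → B, E → B B

To find M[E, 'd'], we find productions for E where 'd' is in the predict set (PREDICT(N → α) = (FIRST(α) \ {ε}) ∪ (FOLLOW(N) if α ⇒* ε)).

Relevant sets:
  FIRST(Y) = { 'd', 'g' }
  FIRST(B) = { 'd', 'g' }
  FOLLOW(E) = { 'd', 'g' }

E → ε: PREDICT = { 'd', 'g' }
  'd' is in predict set, so this production goes in M[E, 'd']
E → Y c: PREDICT = { 'd', 'g' }
  'd' is in predict set, so this production goes in M[E, 'd']
E → B: PREDICT = { 'd', 'g' }
  'd' is in predict set, so this production goes in M[E, 'd']
E → B B: PREDICT = { 'd', 'g' }
  'd' is in predict set, so this production goes in M[E, 'd']

M[E, 'd'] = E → ε, E → Y c, E → B, E → B B  (a multiply-defined cell — the grammar is not LL(1))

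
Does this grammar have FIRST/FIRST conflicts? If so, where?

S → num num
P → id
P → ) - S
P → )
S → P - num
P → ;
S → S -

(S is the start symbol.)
A FIRST/FIRST conflict occurs when two productions N → α and N → β for the same non-terminal have FIRST(α) ∩ FIRST(β) ≠ ∅ (with ε ∈ FIRST of a nullable right-hand side, so two nullable alternatives also conflict).

FIRST sets of the non-terminals at (or reachable through a nullable prefix from) the front of some alternative:
  FIRST(P) = { ')', ';', 'id' }
  FIRST(S) = { ')', ';', 'id', 'num' }

Productions for S:
  S → num num: FIRST = { 'num' }
  S → P - num: FIRST = { ')', ';', 'id' }
  S → S -: FIRST = { ')', ';', 'id', 'num' }
Productions for P:
  P → id: FIRST = { 'id' }
  P → ) - S: FIRST = { ')' }
  P → ): FIRST = { ')' }
  P → ;: FIRST = { ';' }

Conflict for S: S → num num and S → S -
  Overlap: { 'num' }
Conflict for S: S → P - num and S → S -
  Overlap: { ')', ';', 'id' }
Conflict for P: P → ) - S and P → )
  Overlap: { ')' }

Answer: Yes. S → num num / S → S '-' on { 'num' }; S → P '-' num / S → S '-' on { ')', ';', 'id' }; P → ')' '-' S / P → ')' on { ')' }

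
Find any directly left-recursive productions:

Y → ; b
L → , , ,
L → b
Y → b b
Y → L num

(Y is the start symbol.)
No direct left recursion

Direct left recursion occurs when N → N α for some non-terminal N (the right-hand side begins with the left-hand side itself).

Y → ; b: starts with ';'
L → , , ,: starts with ','
L → b: starts with b
Y → b b: starts with b
Y → L num: starts with L

No direct left recursion found.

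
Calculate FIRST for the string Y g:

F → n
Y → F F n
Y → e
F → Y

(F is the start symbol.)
FIRST sets of the non-terminals involved (from the grammar, by fixed-point iteration):
  FIRST(Y) = { 'e', 'n' }

To compute FIRST(Y g), process the symbols left to right:
Symbol Y is a non-terminal. Add FIRST(Y) \ {ε} = { 'e', 'n' }
Y is not nullable (ε ∉ FIRST(Y)), so stop here.
FIRST(Y g) = { 'e', 'n' }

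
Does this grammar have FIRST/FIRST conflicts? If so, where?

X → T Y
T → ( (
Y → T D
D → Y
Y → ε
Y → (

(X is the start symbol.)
Yes. Y → T D / Y → '(' on { '(' }

A FIRST/FIRST conflict occurs when two productions N → α and N → β for the same non-terminal have FIRST(α) ∩ FIRST(β) ≠ ∅ (with ε ∈ FIRST of a nullable right-hand side, so two nullable alternatives also conflict).

FIRST sets of the non-terminals at (or reachable through a nullable prefix from) the front of some alternative:
  FIRST(T) = { '(' }

Productions for Y:
  Y → T D: FIRST = { '(' }
  Y → ε: FIRST = { ε }
  Y → (: FIRST = { '(' }
X, T, D have only one production, so no FIRST/FIRST conflict is possible there.

Conflict for Y: Y → T D and Y → (
  Overlap: { '(' }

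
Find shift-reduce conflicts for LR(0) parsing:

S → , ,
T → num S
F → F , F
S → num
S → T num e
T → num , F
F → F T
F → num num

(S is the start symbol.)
A shift-reduce conflict occurs when an LR(0) state has both:
  - a complete (reduce) item [A → α .] (dot at the end), and
  - a shift item [B → β . c γ] (dot before a terminal).

Augment with S' → S and build the canonical LR(0) collection (I0 = CLOSURE({[S' → . S]}), then GOTO on every symbol after a dot until no new states appear). It has 17 states:
  I0: { [S → . , ,], [S → . T num e], [S → . num], [S' → . S], [T → . num , F], [T → . num S] }  — shift
  I1: { [S → , . ,] }  — shift
  I2: { [S' → S .] }  — accept
  I3: { [S → T . num e] }  — shift
  I4: { [S → . , ,], [S → . T num e], [S → . num], [S → num .], [T → . num , F], [T → . num S], [T → num . , F], [T → num . S] }  — shift, reduce
  I5: { [F → . F , F], [F → . F T], [F → . num num], [S → , . ,], [T → num , . F] }  — shift
  I6: { [T → num S .] }  — reduce
  I7: { [S → , , .] }  — reduce
  I8: { [F → F . , F], [F → F . T], [T → . num , F], [T → . num S], [T → num , F .] }  — shift, reduce
  I9: { [F → num . num] }  — shift
  I10: { [F → num num .] }  — reduce
  I11: { [F → . F , F], [F → . F T], [F → . num num], [F → F , . F] }  — shift
  I12: { [F → F T .] }  — reduce
  I13: { [S → . , ,], [S → . T num e], [S → . num], [T → . num , F], [T → . num S], [T → num . , F], [T → num . S] }  — shift
  I14: { [F → F , F .], [F → F . , F], [F → F . T], [T → . num , F], [T → . num S] }  — shift, reduce
  I15: { [S → T num . e] }  — shift
  I16: { [S → T num e .] }  — reduce

I4 contains reduce item [S → num .] and shift items [S → . , ,], [S → . num], [T → . num , F], [T → num . , F], [T → . num S] — shift-reduce conflict.
I8 contains reduce item [T → num , F .] and shift items [F → F . , F], [T → . num , F], [T → . num S] — shift-reduce conflict.
I14 contains reduce item [F → F , F .] and shift items [F → F . , F], [T → . num , F], [T → . num S] — shift-reduce conflict.

Answer: Yes — I4: [S → num .] vs [S → . , ,]; I8: [T → num , F .] vs [F → F . , F]; I14: [F → F , F .] vs [F → F . , F]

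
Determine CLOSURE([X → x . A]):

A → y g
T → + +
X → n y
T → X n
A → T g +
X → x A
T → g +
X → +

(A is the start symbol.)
To compute CLOSURE, for each item [A → α.Bβ] where B is a non-terminal, add [B → .γ] for all productions B → γ; repeat for the newly added items until nothing changes.

Start with: [X → x . A]
  [X → x . A] has the dot before A: add [A → . y g], [A → . T g +]
  [A → . T g +] has the dot before T: add [T → . + +], [T → . X n], [T → . g +]
  [T → . X n] has the dot before X: add [X → . n y], [X → . x A], [X → . +]
No further items can be added.

CLOSURE = { [A → . T g +], [A → . y g], [T → . + +], [T → . X n], [T → . g +], [X → . +], [X → . n y], [X → . x A], [X → x . A] }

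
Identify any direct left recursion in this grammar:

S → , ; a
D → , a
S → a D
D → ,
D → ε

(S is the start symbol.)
No direct left recursion

Direct left recursion occurs when N → N α for some non-terminal N (the right-hand side begins with the left-hand side itself).

S → , ; a: starts with ','
D → , a: starts with ','
S → a D: starts with a
D → ,: starts with ','
D → ε: starts with ε

No direct left recursion found.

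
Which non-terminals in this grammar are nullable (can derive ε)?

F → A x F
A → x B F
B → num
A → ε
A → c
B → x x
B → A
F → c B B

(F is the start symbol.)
A non-terminal is nullable if it can derive ε (the empty string): either it has an ε-production, or it has a production whose right-hand side consists entirely of nullable non-terminals.

ε-productions: A → ε
So A is immediately nullable.
B → A: every symbol on the right is nullable, so B is nullable too.
No further non-terminal can be added: every production for the remaining non-terminals contains a terminal or a non-nullable non-terminal.
Nullable = { 'A', 'B' }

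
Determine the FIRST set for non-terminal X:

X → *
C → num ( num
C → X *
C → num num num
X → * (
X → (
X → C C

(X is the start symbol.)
{ '(', '*', 'num' }

To compute FIRST(X), examine every production with X on the left-hand side, reading each right-hand side left to right until a non-nullable symbol is reached.

FIRST sets of the other non-terminals involved (by the same procedure, iterated to a fixed point):
  FIRST(C) = { '(', '*', 'num' }

From X → *:
  - '*' is a terminal: add '*' and stop
From X → * (:
  - '*' is a terminal: add '*' and stop
From X → (:
  - '(' is a terminal: add '(' and stop
From X → C C:
  - C is a non-terminal: add FIRST(C) \ {ε} = { '(', '*', 'num' }
    C is not nullable, so stop

Collecting: FIRST(X) = { '(', '*', 'num' }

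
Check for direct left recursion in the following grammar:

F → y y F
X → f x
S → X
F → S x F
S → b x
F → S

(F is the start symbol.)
Direct left recursion occurs when N → N α for some non-terminal N (the right-hand side begins with the left-hand side itself).

F → y y F: starts with y
X → f x: starts with f
S → X: starts with X
F → S x F: starts with S
S → b x: starts with b
F → S: starts with S

No direct left recursion found.

Answer: No direct left recursion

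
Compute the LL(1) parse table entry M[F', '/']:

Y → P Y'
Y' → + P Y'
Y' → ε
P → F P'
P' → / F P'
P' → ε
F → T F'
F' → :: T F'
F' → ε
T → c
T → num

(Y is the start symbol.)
F' → ε

To find M[F', '/'], we find productions for F' where '/' is in the predict set (PREDICT(N → α) = (FIRST(α) \ {ε}) ∪ (FOLLOW(N) if α ⇒* ε)).

Relevant sets:
  FOLLOW(F') = { $, '+', '/' }

F' → :: T F': PREDICT = { '::' }
F' → ε: PREDICT = { $, '+', '/' }
  '/' is in predict set, so this production goes in M[F', '/']

M[F', '/'] = F' → ε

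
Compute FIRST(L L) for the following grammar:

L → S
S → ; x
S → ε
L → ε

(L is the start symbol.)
{ ';', ε }

FIRST sets of the non-terminals involved (from the grammar, by fixed-point iteration):
  FIRST(L) = { ';', ε }

To compute FIRST(L L), process the symbols left to right:
Symbol L is a non-terminal. Add FIRST(L) \ {ε} = { ';' }
L is nullable (ε ∈ FIRST(L)), continue to the next symbol.
Symbol L is a non-terminal. Add FIRST(L) \ {ε} = { ';' }
L is nullable (ε ∈ FIRST(L)), continue to the next symbol.
All symbols are nullable, so ε is in the result.
FIRST(L L) = { ';', ε }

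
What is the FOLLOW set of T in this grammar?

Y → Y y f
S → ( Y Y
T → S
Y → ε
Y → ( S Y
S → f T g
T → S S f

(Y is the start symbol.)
To compute FOLLOW(T), find every occurrence of T on a right-hand side N → α T β: add FIRST(β) \ {ε}, and if β is empty or nullable also add FOLLOW(N). Iterate to a fixed point.

In S → f T g: T is followed by g, add FIRST(g) \ {ε} = { 'g' }

Taking the union: FOLLOW(T) = { 'g' }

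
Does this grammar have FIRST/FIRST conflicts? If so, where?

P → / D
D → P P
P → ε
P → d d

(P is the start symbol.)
No FIRST/FIRST conflicts.

Productions for P:
  P → / D: FIRST = { '/' }
  P → ε: FIRST = { ε }
  P → d d: FIRST = { 'd' }
D has only one production, so no FIRST/FIRST conflict is possible there.

All alternatives of each non-terminal have pairwise disjoint FIRST sets.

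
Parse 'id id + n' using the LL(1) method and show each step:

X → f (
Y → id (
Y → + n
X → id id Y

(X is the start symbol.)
LL(1) parsing maintains a stack (initially the start symbol over $) and the input. At each step: if the stack top is a terminal, match it against the current input token; if it is a non-terminal N, replace it with the RHS of M[N, lookahead] (the unique production whose predict set contains the lookahead).

Stack is shown with the top on the left.

Stack      Input        Action
------------------------------
X $        id id + n $  output X → id id Y
id id Y $  id id + n $  match 'id'
id Y $     id + n $     match 'id'
Y $        + n $        output Y → + n
+ n $      + n $        match '+'
n $        n $          match 'n'
$          $            accept

The string is accepted.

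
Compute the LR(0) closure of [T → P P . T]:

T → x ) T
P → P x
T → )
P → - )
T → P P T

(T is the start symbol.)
{ [P → . - )], [P → . P x], [T → . )], [T → . P P T], [T → . x ) T], [T → P P . T] }

Start with: [T → P P . T]
  [T → P P . T] has the dot before T: add [T → . x ) T], [T → . )], [T → . P P T]
  [T → . P P T] has the dot before P: add [P → . P x], [P → . - )]
No further items can be added.

CLOSURE = { [P → . - )], [P → . P x], [T → . )], [T → . P P T], [T → . x ) T], [T → P P . T] }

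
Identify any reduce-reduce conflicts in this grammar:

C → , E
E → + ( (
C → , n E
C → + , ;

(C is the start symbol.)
No reduce-reduce conflicts

A reduce-reduce conflict occurs when an LR(0) state has two complete items [A → α .] and [B → β .] — both call for a reduction, and with no lookahead the parser cannot choose between them.

Augment with C' → C and build the canonical LR(0) collection (I0 = CLOSURE({[C' → . C]}), then GOTO on every symbol after a dot until no new states appear). It has 12 states:
  I0: { [C → . + , ;], [C → . , E], [C → . , n E], [C' → . C] }  — shift
  I1: { [C → + . , ;] }  — shift
  I2: { [C → , . E], [C → , . n E], [E → . + ( (] }  — shift
  I3: { [C' → C .] }  — accept
  I4: { [E → + . ( (] }  — shift
  I5: { [C → , E .] }  — reduce
  I6: { [C → , n . E], [E → . + ( (] }  — shift
  I7: { [C → , n E .] }  — reduce
  I8: { [E → + ( . (] }  — shift
  I9: { [E → + ( ( .] }  — reduce
  I10: { [C → + , . ;] }  — shift
  I11: { [C → + , ; .] }  — reduce

No state contains more than one complete item.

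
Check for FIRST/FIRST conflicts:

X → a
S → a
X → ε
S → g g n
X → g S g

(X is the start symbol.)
A FIRST/FIRST conflict occurs when two productions N → α and N → β for the same non-terminal have FIRST(α) ∩ FIRST(β) ≠ ∅ (with ε ∈ FIRST of a nullable right-hand side, so two nullable alternatives also conflict).

Productions for X:
  X → a: FIRST = { 'a' }
  X → ε: FIRST = { ε }
  X → g S g: FIRST = { 'g' }
Productions for S:
  S → a: FIRST = { 'a' }
  S → g g n: FIRST = { 'g' }

All alternatives of each non-terminal have pairwise disjoint FIRST sets.

Answer: No FIRST/FIRST conflicts.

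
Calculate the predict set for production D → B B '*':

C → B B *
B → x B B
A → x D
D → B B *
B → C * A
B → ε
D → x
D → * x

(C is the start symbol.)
{ '*', 'x' }

PREDICT(D → B B '*') = (FIRST(RHS) \ {ε}) ∪ (FOLLOW(D) if ε ∈ FIRST(RHS), i.e. RHS ⇒* ε)
FIRST(B) = { '*', 'x', ε }
FIRST(B B '*') = { '*', 'x' }
ε ∉ FIRST(B B '*'), so FOLLOW(D) is not added.
PREDICT(D → B B '*') = { '*', 'x' }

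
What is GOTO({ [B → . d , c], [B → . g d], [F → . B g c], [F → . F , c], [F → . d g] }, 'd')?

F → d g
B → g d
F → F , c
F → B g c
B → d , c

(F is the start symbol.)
GOTO(I, 'd') = CLOSURE({ [A → αX.β] : [A → α.Xβ] ∈ I, X = 'd' })

Items with dot before 'd', with the dot advanced:
  [B → . d , c] → [B → d . , c]
  [F → . d g] → [F → d . g]
Closure adds nothing (no advanced item has the dot before a non-terminal).

GOTO = { [B → d . , c], [F → d . g] }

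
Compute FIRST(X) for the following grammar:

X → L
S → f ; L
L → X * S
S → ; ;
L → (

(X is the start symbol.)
FIRST sets of the other non-terminals involved (by the same procedure, iterated to a fixed point):
  FIRST(L) = { '(' }

From X → L:
  - L is a non-terminal: add FIRST(L) \ {ε} = { '(' }
    L is not nullable, so stop

Collecting: FIRST(X) = { '(' }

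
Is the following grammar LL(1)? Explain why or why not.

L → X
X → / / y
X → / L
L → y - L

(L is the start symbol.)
A grammar is LL(1) if for each non-terminal N with multiple productions, the predict sets of those productions are pairwise disjoint, where PREDICT(N → α) = (FIRST(α) \ {ε}) ∪ (FOLLOW(N) if α ⇒* ε).

Relevant sets:
  FIRST(X) = { '/' }

For L:
  PREDICT(L → X) = { '/' }
  PREDICT(L → y '-' L) = { 'y' }
For X:
  PREDICT(X → '/' '/' y) = { '/' }
  PREDICT(X → '/' L) = { '/' }

Conflict found: Predict set conflict for X: { '/' }
The grammar is NOT LL(1).

Answer: No. Predict set conflict for X: { '/' }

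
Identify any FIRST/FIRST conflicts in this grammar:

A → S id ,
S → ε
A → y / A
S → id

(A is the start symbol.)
A FIRST/FIRST conflict occurs when two productions N → α and N → β for the same non-terminal have FIRST(α) ∩ FIRST(β) ≠ ∅ (with ε ∈ FIRST of a nullable right-hand side, so two nullable alternatives also conflict).

FIRST sets of the non-terminals at (or reachable through a nullable prefix from) the front of some alternative:
  FIRST(S) = { 'id', ε }

Productions for A:
  A → S id ,: FIRST = { 'id' }
  A → y / A: FIRST = { 'y' }
Productions for S:
  S → ε: FIRST = { ε }
  S → id: FIRST = { 'id' }

All alternatives of each non-terminal have pairwise disjoint FIRST sets.

Answer: No FIRST/FIRST conflicts.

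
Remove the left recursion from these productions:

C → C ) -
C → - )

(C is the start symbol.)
C → - ) C'
C' → ) - C'
C' → ε

C is directly left-recursive. The standard transformation for
  A → A α₁ | ... | A α_m | β₁ | ... | β_n
is
  A  → β₁ A' | ... | β_n A'
  A' → α₁ A' | ... | α_m A' | ε

C → - ) becomes C → - ) C'
C → C ) - becomes C' → ) - C'
Add C' → ε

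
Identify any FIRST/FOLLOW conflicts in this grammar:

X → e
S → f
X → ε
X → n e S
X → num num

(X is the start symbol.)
No FIRST/FOLLOW conflicts.

Nullable non-terminals: X.

X: nullable alternative(s) X → ε; FOLLOW(X) = { $ }
  X → e: FIRST \ {ε} = { 'e' } — disjoint from FOLLOW(X)
  X → ε: FIRST \ {ε} = { } — this is the only nullable alternative, skip
  X → n e S: FIRST \ {ε} = { 'n' } — disjoint from FOLLOW(X)
  X → num num: FIRST \ {ε} = { 'num' } — disjoint from FOLLOW(X)

S has no nullable alternative, so no FIRST/FOLLOW check is needed there.

No FIRST/FOLLOW conflicts found.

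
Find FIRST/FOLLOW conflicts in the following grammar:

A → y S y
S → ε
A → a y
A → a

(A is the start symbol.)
A FIRST/FOLLOW conflict occurs when a non-terminal N has a nullable alternative N → β (β ⇒* ε) and another alternative N → α with FIRST(α) ∩ FOLLOW(N) ≠ ∅: on such a lookahead the parser cannot decide between expanding α and letting N vanish via β.

Nullable non-terminals: S.
S has a nullable alternative but only one production, so nothing to check.

A has no nullable alternative, so no FIRST/FOLLOW check is needed there.

No FIRST/FOLLOW conflicts found.

Answer: No FIRST/FOLLOW conflicts.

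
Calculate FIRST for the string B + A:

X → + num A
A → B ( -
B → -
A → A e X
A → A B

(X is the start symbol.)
FIRST sets of the non-terminals involved (from the grammar, by fixed-point iteration):
  FIRST(B) = { '-' }

To compute FIRST(B + A), process the symbols left to right:
Symbol B is a non-terminal. Add FIRST(B) \ {ε} = { '-' }
B is not nullable (ε ∉ FIRST(B)), so stop here.
FIRST(B + A) = { '-' }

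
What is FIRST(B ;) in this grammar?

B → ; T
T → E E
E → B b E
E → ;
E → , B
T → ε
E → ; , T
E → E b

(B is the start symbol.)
{ ';' }

FIRST sets of the non-terminals involved (from the grammar, by fixed-point iteration):
  FIRST(B) = { ';' }

To compute FIRST(B ;), process the symbols left to right:
Symbol B is a non-terminal. Add FIRST(B) \ {ε} = { ';' }
B is not nullable (ε ∉ FIRST(B)), so stop here.
FIRST(B ;) = { ';' }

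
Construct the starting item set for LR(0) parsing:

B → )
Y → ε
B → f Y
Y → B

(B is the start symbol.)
{ [B → . )], [B → . f Y], [B' → . B] }

First, augment the grammar with B' → B
I₀ = CLOSURE({ [B' → . B] }):
  [B' → . B] has the dot before B: add [B → . )], [B → . f Y]
No further items can be added.

I₀ = { [B → . )], [B → . f Y], [B' → . B] }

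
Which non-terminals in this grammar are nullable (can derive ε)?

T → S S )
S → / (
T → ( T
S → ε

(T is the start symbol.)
A non-terminal is nullable if it can derive ε (the empty string): either it has an ε-production, or it has a production whose right-hand side consists entirely of nullable non-terminals.

ε-productions: S → ε
So S is immediately nullable.
No further non-terminal can be added: every production for the remaining non-terminals contains a terminal or a non-nullable non-terminal.
Nullable = { 'S' }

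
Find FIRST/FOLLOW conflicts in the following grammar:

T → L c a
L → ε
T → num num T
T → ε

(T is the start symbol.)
Nullable non-terminals: L, T.
FIRST sets used below: FIRST(L) = { ε }
L has a nullable alternative but only one production, so nothing to check.

T: nullable alternative(s) T → ε; FOLLOW(T) = { $ }
  T → L c a: FIRST \ {ε} = { 'c' } — disjoint from FOLLOW(T)
  T → num num T: FIRST \ {ε} = { 'num' } — disjoint from FOLLOW(T)
  T → ε: FIRST \ {ε} = { } — this is the only nullable alternative, skip

No FIRST/FOLLOW conflicts found.

Answer: No FIRST/FOLLOW conflicts.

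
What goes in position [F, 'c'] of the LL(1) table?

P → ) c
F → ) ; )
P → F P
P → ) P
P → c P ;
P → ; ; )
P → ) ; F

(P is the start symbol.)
To find M[F, 'c'], we find productions for F where 'c' is in the predict set (PREDICT(N → α) = (FIRST(α) \ {ε}) ∪ (FOLLOW(N) if α ⇒* ε)).

F → ) ; ): PREDICT = { ')' }

M[F, 'c'] is empty (no production applies)

Answer: Empty (error entry)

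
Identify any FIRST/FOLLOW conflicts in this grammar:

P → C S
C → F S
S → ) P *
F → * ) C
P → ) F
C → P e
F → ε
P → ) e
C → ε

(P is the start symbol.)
A FIRST/FOLLOW conflict occurs when a non-terminal N has a nullable alternative N → β (β ⇒* ε) and another alternative N → α with FIRST(α) ∩ FOLLOW(N) ≠ ∅: on such a lookahead the parser cannot decide between expanding α and letting N vanish via β.

Nullable non-terminals: C, F.
FIRST sets used below: FIRST(F) = { '*', ε }, FIRST(S) = { ')' }, FIRST(P) = { ')', '*' }

C: nullable alternative(s) C → ε; FOLLOW(C) = { $, ')', '*', 'e' }
  C → F S: FIRST \ {ε} = { ')', '*' } — overlaps FOLLOW(C) on { ')', '*' }: CONFLICT
  C → P e: FIRST \ {ε} = { ')', '*' } — overlaps FOLLOW(C) on { ')', '*' }: CONFLICT
  C → ε: FIRST \ {ε} = { } — this is the only nullable alternative, skip

F: nullable alternative(s) F → ε; FOLLOW(F) = { $, ')', '*', 'e' }
  F → * ) C: FIRST \ {ε} = { '*' } — overlaps FOLLOW(F) on { '*' }: CONFLICT
  F → ε: FIRST \ {ε} = { } — this is the only nullable alternative, skip

P, S have no nullable alternative, so no FIRST/FOLLOW check is needed there.

So the grammar has 3 FIRST/FOLLOW conflicts (marked CONFLICT above).

Answer: Yes. C → F S with FOLLOW(C) on { ')', '*' }; C → P e with FOLLOW(C) on { ')', '*' }; F → '*' ')' C with FOLLOW(F) on { '*' }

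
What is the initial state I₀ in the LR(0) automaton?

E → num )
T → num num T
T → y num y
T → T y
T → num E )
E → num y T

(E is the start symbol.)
First, augment the grammar with E' → E
I₀ = CLOSURE({ [E' → . E] }):
  [E' → . E] has the dot before E: add [E → . num )], [E → . num y T]
No further items can be added.

I₀ = { [E → . num )], [E → . num y T], [E' → . E] }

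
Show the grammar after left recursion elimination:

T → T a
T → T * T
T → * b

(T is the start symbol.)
T is directly left-recursive. The standard transformation for
  A → A α₁ | ... | A α_m | β₁ | ... | β_n
is
  A  → β₁ A' | ... | β_n A'
  A' → α₁ A' | ... | α_m A' | ε

T → * b becomes T → * b T'
T → T a becomes T' → a T'
T → T * T becomes T' → * T T'
Add T' → ε

Resulting grammar:
T → * b T'
T' → a T'
T' → * T T'
T' → ε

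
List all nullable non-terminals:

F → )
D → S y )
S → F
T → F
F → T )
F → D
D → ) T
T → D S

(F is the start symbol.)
There are no ε-productions, so no non-terminal can derive ε.
No non-terminals are nullable.

Answer: None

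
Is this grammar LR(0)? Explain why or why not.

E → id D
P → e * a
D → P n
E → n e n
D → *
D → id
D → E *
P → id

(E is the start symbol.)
No. Shift-reduce conflict between [D → id .] and [D → . *]

A grammar is LR(0) if no state in the canonical LR(0) collection has:
  - both a shift item (dot before a terminal) and a complete item (shift-reduce conflict), or
  - two or more complete items (reduce-reduce conflict; the accept item [E' → E .] counts as a complete item here).

Augment with E' → E and build the canonical LR(0) collection (I0 = CLOSURE({[E' → . E]}), then GOTO on every symbol after a dot until no new states appear). It has 16 states:
  I0: { [E → . id D], [E → . n e n], [E' → . E] }  — shift
  I1: { [E' → E .] }  — accept
  I2: { [D → . *], [D → . E *], [D → . P n], [D → . id], [E → . id D], [E → . n e n], [E → id . D], [P → . e * a], [P → . id] }  — shift
  I3: { [E → n . e n] }  — shift
  I4: { [E → n e . n] }  — shift
  I5: { [E → n e n .] }  — reduce
  I6: { [D → * .] }  — reduce
  I7: { [E → id D .] }  — reduce
  I8: { [D → E . *] }  — shift
  I9: { [D → P . n] }  — shift
  I10: { [P → e . * a] }  — shift
  I11: { [D → . *], [D → . E *], [D → . P n], [D → . id], [D → id .], [E → . id D], [E → . n e n], [E → id . D], [P → . e * a], [P → . id], [P → id .] }  — shift, 2 reduces
  I12: { [P → e * . a] }  — shift
  I13: { [P → e * a .] }  — reduce
  I14: { [D → P n .] }  — reduce
  I15: { [D → E * .] }  — reduce

Conflict in state I11:
  Shift-reduce conflict between [D → id .] and [D → . *]
So the grammar is NOT LR(0).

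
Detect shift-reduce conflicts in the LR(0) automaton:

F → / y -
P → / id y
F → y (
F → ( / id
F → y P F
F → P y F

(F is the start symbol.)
No shift-reduce conflicts

A shift-reduce conflict occurs when an LR(0) state has both:
  - a complete (reduce) item [A → α .] (dot at the end), and
  - a shift item [B → β . c γ] (dot before a terminal).

Augment with F' → F and build the canonical LR(0) collection (I0 = CLOSURE({[F' → . F]}), then GOTO on every symbol after a dot until no new states appear). It has 18 states:
  I0: { [F → . ( / id], [F → . / y -], [F → . P y F], [F → . y (], [F → . y P F], [F' → . F], [P → . / id y] }  — shift
  I1: { [F → ( . / id] }  — shift
  I2: { [F → / . y -], [P → / . id y] }  — shift
  I3: { [F' → F .] }  — accept
  I4: { [F → P . y F] }  — shift
  I5: { [F → y . (], [F → y . P F], [P → . / id y] }  — shift
  I6: { [F → y ( .] }  — reduce
  I7: { [P → / . id y] }  — shift
  I8: { [F → . ( / id], [F → . / y -], [F → . P y F], [F → . y (], [F → . y P F], [F → y P . F], [P → . / id y] }  — shift
  I9: { [F → y P F .] }  — reduce
  I10: { [P → / id . y] }  — shift
  I11: { [P → / id y .] }  — reduce
  I12: { [F → . ( / id], [F → . / y -], [F → . P y F], [F → . y (], [F → . y P F], [F → P y . F], [P → . / id y] }  — shift
  I13: { [F → P y F .] }  — reduce
  I14: { [F → / y . -] }  — shift
  I15: { [F → / y - .] }  — reduce
  I16: { [F → ( / . id] }  — shift
  I17: { [F → ( / id .] }  — reduce

No state contains both a complete item and a shift item.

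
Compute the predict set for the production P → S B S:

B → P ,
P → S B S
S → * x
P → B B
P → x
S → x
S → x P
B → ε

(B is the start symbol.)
{ '*', 'x' }

PREDICT(P → S B S) = (FIRST(RHS) \ {ε}) ∪ (FOLLOW(P) if ε ∈ FIRST(RHS), i.e. RHS ⇒* ε)
FIRST(S) = { '*', 'x' }
FIRST(S B S) = { '*', 'x' }
ε ∉ FIRST(S B S), so FOLLOW(P) is not added.
PREDICT(P → S B S) = { '*', 'x' }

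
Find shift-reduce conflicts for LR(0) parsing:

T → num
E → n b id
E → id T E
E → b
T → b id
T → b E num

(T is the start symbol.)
Augment with T' → T and build the canonical LR(0) collection (I0 = CLOSURE({[T' → . T]}), then GOTO on every symbol after a dot until no new states appear). It has 14 states:
  I0: { [T → . b E num], [T → . b id], [T → . num], [T' → . T] }  — shift
  I1: { [T' → T .] }  — accept
  I2: { [E → . b], [E → . id T E], [E → . n b id], [T → b . E num], [T → b . id] }  — shift
  I3: { [T → num .] }  — reduce
  I4: { [T → b E . num] }  — shift
  I5: { [E → b .] }  — reduce
  I6: { [E → id . T E], [T → . b E num], [T → . b id], [T → . num], [T → b id .] }  — shift, reduce
  I7: { [E → n . b id] }  — shift
  I8: { [E → n b . id] }  — shift
  I9: { [E → n b id .] }  — reduce
  I10: { [E → . b], [E → . id T E], [E → . n b id], [E → id T . E] }  — shift
  I11: { [E → id T E .] }  — reduce
  I12: { [E → id . T E], [T → . b E num], [T → . b id], [T → . num] }  — shift
  I13: { [T → b E num .] }  — reduce

I6 contains reduce item [T → b id .] and shift items [T → . b E num], [T → . b id], [T → . num] — shift-reduce conflict.

Answer: Yes — I6: [T → b id .] vs [T → . b E num]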